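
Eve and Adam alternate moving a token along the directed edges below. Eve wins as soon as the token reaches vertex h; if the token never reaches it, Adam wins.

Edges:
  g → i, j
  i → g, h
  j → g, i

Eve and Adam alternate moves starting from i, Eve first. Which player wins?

Track states (vertex, player-to-move).
A0 = {(h,Eve), (h,Adam)}
A1: add {(i,Eve)}.
(i,Eve) ∈ A1 ⇒ Eve forces the target.

Eve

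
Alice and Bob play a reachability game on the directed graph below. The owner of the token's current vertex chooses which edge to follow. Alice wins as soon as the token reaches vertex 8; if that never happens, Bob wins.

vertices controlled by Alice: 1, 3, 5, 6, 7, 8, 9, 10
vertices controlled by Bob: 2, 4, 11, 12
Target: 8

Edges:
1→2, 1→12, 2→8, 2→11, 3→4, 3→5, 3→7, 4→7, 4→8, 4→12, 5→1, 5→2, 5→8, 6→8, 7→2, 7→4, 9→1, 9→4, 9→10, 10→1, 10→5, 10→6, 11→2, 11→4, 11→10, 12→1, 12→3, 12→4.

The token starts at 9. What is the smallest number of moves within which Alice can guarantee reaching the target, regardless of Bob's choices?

3

A0 = {8}
A1: add {5, 6} — 5 (Alice) has 5→8; 6 (Alice) has 6→8.
A2: add {3, 10} — 3 (Alice) has 3→5; 10 (Alice) has 10→5.
A3: add {9} — 9 (Alice) has 9→10.
A4 = A3; e.g. 1 (Alice) has no edge into A3. Fixed point.
9 enters the attractor at level 3, so Alice can force the target in 3 moves from there.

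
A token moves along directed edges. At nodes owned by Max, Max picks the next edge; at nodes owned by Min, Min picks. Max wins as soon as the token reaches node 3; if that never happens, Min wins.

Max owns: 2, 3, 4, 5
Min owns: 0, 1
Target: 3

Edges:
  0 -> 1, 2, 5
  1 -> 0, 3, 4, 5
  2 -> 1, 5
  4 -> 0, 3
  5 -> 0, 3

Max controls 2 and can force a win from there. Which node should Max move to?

A0 = {3}
A1: add {4, 5} — 4 (Max) has 4→3; 5 (Max) has 5→3.
A2: add {2} — 2 (Max) has 2→5.
A3 = A2; e.g. 0 (Min) can still go to 1. Fixed point.
From 2, successor 5 is in the attractor (rank 1); the other successor 1 is not.

5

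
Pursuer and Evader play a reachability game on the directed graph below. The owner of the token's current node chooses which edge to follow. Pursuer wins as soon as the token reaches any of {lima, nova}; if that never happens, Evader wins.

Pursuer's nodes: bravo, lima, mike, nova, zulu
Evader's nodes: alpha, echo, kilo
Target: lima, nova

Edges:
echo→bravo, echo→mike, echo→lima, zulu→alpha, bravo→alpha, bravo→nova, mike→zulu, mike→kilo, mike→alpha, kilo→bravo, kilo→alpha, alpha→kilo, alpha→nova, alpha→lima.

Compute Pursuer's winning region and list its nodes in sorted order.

bravo, lima, nova

A0 = {lima, nova}
A1: add {bravo} — bravo (Pursuer) has bravo→nova.
A2 = A1; e.g. echo (Evader) can still go to mike. Fixed point.
Pursuer's winning region = {bravo, lima, nova}.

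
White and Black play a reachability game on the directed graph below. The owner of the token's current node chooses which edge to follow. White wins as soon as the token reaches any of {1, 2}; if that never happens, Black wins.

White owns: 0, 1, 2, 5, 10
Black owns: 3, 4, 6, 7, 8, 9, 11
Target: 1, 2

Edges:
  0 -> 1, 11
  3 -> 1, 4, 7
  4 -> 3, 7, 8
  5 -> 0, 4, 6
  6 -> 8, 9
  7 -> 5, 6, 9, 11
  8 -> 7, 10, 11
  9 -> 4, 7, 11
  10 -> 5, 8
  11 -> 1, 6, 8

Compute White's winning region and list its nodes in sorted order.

0, 1, 2, 5, 10

A0 = {1, 2}
A1: add {0} — 0 (White) has 0→1.
A2: add {5} — 5 (White) has 5→0.
A3: add {10} — 10 (White) has 10→5.
A4 = A3; e.g. 3 (Black) can still go to 4. Fixed point.
White's winning region = {0, 1, 2, 5, 10}.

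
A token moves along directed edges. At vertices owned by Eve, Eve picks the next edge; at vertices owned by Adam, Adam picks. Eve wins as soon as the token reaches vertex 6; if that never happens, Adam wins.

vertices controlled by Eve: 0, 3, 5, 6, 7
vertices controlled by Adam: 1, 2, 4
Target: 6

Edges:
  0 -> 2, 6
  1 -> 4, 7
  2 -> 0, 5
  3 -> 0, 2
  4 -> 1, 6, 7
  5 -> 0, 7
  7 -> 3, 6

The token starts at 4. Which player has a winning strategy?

Adam

A0 = {6}
A1: add {0, 7} — 0 (Eve) has 0→6; 7 (Eve) has 7→6.
A2: add {3, 5} — 3 (Eve) has 3→0; 5 (Eve) has 5→0.
A3: add {2} — 2 (Adam): all of {0, 5} already in.
A4 = A3; e.g. 1 (Adam) can still go to 4. Fixed point.
4 never enters the attractor, so Adam can avoid the target forever.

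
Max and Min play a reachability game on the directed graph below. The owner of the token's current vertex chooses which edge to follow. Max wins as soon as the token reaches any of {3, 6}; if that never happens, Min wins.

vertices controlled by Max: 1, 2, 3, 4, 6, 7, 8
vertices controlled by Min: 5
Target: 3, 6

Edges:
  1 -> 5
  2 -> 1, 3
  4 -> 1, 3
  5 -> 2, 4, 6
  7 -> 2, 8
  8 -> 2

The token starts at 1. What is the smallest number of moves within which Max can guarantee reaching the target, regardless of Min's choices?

3

A0 = {3, 6}
A1: add {2, 4} — 2 (Max) has 2→3; 4 (Max) has 4→3.
A2: add {5, 7, 8} — 5 (Min): all of {2, 4, 6} already in; 7 (Max) has 7→2; 8 (Max) has 8→2.
A3: add {1} — 1 (Max) has 1→5.
A3 = all vertices. Fixed point.
1 enters the attractor at level 3, so Max can force the target in 3 moves from there.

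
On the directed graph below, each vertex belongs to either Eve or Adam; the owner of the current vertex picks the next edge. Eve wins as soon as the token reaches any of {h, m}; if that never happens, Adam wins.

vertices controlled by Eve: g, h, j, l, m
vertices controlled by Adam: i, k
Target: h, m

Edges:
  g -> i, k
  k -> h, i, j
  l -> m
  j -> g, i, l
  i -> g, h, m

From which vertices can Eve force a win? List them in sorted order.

A0 = {h, m}
A1: add {l} — l (Eve) has l→m.
A2: add {j} — j (Eve) has j→l.
A3 = A2; e.g. g (Eve) has no edge into A2. Fixed point.
Eve's winning region = {h, j, l, m}.

h, j, l, m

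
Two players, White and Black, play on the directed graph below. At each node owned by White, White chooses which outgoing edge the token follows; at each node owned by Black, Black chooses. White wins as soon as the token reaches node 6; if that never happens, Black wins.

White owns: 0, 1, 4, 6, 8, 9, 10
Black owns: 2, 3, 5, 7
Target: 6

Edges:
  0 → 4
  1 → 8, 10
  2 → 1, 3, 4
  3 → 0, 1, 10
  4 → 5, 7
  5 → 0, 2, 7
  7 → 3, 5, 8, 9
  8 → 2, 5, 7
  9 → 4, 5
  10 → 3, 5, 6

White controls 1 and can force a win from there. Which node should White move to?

A0 = {6}
A1: add {10} — 10 (White) has 10→6.
A2: add {1} — 1 (White) has 1→10.
A3 = A2; e.g. 0 (White) has no edge into A2. Fixed point.
From 1, successor 10 is in the attractor (rank 1); the other successor 8 is not.

10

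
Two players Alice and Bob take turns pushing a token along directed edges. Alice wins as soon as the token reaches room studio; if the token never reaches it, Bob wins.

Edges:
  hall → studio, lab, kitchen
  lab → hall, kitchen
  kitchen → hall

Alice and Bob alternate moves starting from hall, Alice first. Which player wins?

Track states (vertex, player-to-move).
A0 = {(studio,Alice), (studio,Bob)}
A1: add {(hall,Alice)}.
(hall,Alice) ∈ A1 ⇒ Alice forces the target.

Alice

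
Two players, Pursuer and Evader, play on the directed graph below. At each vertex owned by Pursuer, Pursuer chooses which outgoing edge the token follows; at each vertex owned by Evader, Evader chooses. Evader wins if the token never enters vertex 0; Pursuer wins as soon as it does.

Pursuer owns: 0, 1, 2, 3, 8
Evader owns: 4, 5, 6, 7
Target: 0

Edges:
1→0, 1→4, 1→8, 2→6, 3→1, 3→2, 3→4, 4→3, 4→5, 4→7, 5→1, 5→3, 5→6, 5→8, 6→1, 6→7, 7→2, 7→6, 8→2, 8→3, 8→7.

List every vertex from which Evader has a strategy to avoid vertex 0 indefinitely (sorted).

2, 4, 5, 6, 7

A0 = {0}
A1: add {1} — 1 (Pursuer) has 1→0.
A2: add {3} — 3 (Pursuer) has 3→1.
A3: add {8} — 8 (Pursuer) has 8→3.
A4 = A3; e.g. 2 (Pursuer) has no edge into A3. Fixed point.
Pursuer's attractor = {0, 1, 3, 8}; Evader avoids the target exactly from the complement.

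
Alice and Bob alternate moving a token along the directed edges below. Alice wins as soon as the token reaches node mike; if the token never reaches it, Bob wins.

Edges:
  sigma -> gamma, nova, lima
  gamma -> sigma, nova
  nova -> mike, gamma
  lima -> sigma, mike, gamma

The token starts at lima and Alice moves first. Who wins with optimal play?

Track states (vertex, player-to-move).
A0 = {(mike,Alice), (mike,Bob)}
A1: add {(nova,Alice), (lima,Alice)}.
(lima,Alice) ∈ A1 ⇒ Alice forces the target.

Alice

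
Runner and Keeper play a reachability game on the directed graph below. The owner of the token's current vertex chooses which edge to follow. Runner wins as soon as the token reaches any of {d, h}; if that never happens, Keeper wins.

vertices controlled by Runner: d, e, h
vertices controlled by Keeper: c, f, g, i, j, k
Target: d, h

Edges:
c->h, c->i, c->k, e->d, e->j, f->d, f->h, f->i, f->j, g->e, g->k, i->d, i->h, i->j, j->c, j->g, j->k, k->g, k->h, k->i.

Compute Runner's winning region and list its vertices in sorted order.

d, e, h

A0 = {d, h}
A1: add {e} — e (Runner) has e→d.
A2 = A1; e.g. c (Keeper) can still go to i. Fixed point.
Runner's winning region = {d, e, h}.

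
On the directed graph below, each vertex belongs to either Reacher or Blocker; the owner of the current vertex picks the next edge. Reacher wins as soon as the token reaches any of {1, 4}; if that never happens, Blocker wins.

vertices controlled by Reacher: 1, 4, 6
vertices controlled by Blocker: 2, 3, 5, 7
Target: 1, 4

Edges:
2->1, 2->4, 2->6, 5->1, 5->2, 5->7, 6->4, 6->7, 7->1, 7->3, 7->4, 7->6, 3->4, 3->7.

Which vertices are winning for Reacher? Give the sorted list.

1, 2, 4, 6

A0 = {1, 4}
A1: add {6} — 6 (Reacher) has 6→4.
A2: add {2} — 2 (Blocker): all of {1, 4, 6} already in.
A3 = A2; e.g. 3 (Blocker) can still go to 7. Fixed point.
Reacher's winning region = {1, 2, 4, 6}.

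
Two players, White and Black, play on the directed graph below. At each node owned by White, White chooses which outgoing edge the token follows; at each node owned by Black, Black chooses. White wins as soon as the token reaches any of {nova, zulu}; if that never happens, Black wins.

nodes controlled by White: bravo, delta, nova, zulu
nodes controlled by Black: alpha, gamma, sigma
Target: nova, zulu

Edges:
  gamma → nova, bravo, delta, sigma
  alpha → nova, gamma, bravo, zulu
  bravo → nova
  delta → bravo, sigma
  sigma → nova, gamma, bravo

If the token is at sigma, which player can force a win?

Black

A0 = {nova, zulu}
A1: add {bravo} — bravo (White) has bravo→nova.
A2: add {delta} — delta (White) has delta→bravo.
A3 = A2; e.g. gamma (Black) can still go to sigma. Fixed point.
sigma never enters the attractor, so Black can avoid the target forever.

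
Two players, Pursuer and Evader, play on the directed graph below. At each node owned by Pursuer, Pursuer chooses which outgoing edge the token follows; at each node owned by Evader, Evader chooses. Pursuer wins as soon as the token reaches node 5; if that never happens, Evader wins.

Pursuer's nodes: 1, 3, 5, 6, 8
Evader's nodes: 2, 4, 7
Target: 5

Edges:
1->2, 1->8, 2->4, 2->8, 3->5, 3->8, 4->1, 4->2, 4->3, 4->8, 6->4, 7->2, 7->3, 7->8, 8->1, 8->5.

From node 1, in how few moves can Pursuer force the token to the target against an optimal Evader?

A0 = {5}
A1: add {3, 8} — 3 (Pursuer) has 3→5; 8 (Pursuer) has 8→5.
A2: add {1} — 1 (Pursuer) has 1→8.
A3 = A2; e.g. 2 (Evader) can still go to 4. Fixed point.
1 enters the attractor at level 2, so Pursuer can force the target in 2 moves from there.

2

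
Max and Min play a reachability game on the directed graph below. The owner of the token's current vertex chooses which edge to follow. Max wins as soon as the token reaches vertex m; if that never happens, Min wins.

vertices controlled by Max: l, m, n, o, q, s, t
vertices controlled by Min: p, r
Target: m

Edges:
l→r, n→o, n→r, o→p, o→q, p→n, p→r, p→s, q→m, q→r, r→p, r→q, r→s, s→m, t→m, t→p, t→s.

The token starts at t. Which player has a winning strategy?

Max

A0 = {m}
A1: add {q, s, t} — q (Max) has q→m; s (Max) has s→m; t (Max) has t→m.
t ∈ A1, so Max can force the target.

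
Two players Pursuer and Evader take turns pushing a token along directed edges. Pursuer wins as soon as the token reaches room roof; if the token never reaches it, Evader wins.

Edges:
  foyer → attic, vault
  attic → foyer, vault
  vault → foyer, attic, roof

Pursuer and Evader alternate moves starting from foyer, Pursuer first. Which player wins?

Evader

Track states (vertex, player-to-move).
A0 = {(roof,Pursuer), (roof,Evader)}
A1: add {(vault,Pursuer)}.
A2 = A1; e.g. (foyer,Pursuer) stays out. (foyer,Pursuer) never enters ⇒ Evader avoids the target.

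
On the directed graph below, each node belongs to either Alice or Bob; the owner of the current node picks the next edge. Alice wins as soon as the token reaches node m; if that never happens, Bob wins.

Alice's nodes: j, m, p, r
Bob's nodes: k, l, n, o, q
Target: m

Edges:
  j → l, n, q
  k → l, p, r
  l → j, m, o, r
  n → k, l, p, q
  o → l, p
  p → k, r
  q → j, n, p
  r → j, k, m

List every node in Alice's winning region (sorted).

A0 = {m}
A1: add {r} — r (Alice) has r→m.
A2: add {p} — p (Alice) has p→r.
A3 = A2; e.g. j (Alice) has no edge into A2. Fixed point.
Alice's winning region = {m, p, r}.

m, p, r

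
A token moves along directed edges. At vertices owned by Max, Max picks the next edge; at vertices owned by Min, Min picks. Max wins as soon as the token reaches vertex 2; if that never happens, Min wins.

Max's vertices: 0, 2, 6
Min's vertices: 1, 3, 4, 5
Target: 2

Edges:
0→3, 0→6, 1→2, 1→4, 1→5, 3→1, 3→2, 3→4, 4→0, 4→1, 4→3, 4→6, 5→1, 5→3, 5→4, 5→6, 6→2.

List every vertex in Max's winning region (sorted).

0, 2, 6

A0 = {2}
A1: add {6} — 6 (Max) has 6→2.
A2: add {0} — 0 (Max) has 0→6.
A3 = A2; e.g. 1 (Min) can still go to 4. Fixed point.
Max's winning region = {0, 2, 6}.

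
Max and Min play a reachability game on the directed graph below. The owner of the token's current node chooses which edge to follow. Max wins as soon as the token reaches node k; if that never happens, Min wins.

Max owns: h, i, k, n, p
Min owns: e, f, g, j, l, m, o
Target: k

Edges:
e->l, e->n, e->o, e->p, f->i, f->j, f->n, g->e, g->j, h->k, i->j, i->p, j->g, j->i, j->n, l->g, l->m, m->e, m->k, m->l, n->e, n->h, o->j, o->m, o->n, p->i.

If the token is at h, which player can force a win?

A0 = {k}
A1: add {h} — h (Max) has h→k.
h ∈ A1, so Max can force the target.

Max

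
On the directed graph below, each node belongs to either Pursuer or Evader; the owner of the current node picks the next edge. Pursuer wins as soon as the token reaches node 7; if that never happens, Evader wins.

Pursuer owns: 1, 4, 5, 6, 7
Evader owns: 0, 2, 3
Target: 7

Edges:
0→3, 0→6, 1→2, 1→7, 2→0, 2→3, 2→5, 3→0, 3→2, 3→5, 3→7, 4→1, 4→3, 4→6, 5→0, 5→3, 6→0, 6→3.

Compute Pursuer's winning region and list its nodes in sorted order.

1, 4, 7

A0 = {7}
A1: add {1} — 1 (Pursuer) has 1→7.
A2: add {4} — 4 (Pursuer) has 4→1.
A3 = A2; e.g. 0 (Evader) can still go to 3. Fixed point.
Pursuer's winning region = {1, 4, 7}.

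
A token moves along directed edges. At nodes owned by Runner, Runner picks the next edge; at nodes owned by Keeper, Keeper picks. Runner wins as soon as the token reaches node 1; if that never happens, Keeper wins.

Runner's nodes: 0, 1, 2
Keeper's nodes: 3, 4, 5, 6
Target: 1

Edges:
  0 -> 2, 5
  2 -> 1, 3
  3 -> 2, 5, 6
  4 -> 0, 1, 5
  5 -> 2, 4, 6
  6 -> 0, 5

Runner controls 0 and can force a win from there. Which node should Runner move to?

A0 = {1}
A1: add {2} — 2 (Runner) has 2→1.
A2: add {0} — 0 (Runner) has 0→2.
A3 = A2; e.g. 3 (Keeper) can still go to 5. Fixed point.
From 0, successor 2 is in the attractor (rank 1); the other successor 5 is not.

2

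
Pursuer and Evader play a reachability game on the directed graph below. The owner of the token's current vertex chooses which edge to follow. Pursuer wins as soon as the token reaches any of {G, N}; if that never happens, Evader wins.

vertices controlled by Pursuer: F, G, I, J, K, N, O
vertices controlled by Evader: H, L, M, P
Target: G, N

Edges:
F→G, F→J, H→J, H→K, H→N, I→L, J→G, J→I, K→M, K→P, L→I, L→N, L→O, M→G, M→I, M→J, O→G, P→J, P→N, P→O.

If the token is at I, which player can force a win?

A0 = {G, N}
A1: add {F, J, O} — F (Pursuer) has F→G; J (Pursuer) has J→G; O (Pursuer) has O→G.
A2: add {P} — P (Evader): all of {J, N, O} already in.
A3: add {K} — K (Pursuer) has K→P.
A4: add {H} — H (Evader): all of {J, K, N} already in.
A5 = A4; e.g. I (Pursuer) has no edge into A4. Fixed point.
I never enters the attractor, so Evader can avoid the target forever.

Evader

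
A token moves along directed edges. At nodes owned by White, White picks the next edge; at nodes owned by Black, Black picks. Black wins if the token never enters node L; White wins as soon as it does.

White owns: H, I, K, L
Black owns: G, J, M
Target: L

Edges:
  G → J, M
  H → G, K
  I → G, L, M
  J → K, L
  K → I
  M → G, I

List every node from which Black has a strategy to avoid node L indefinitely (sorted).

G, M

A0 = {L}
A1: add {I} — I (White) has I→L.
A2: add {K} — K (White) has K→I.
A3: add {H, J} — H (White) has H→K; J (Black): all of {K, L} already in.
A4 = A3; e.g. G (Black) can still go to M. Fixed point.
White's attractor = {H, I, J, K, L}; Black avoids the target exactly from the complement.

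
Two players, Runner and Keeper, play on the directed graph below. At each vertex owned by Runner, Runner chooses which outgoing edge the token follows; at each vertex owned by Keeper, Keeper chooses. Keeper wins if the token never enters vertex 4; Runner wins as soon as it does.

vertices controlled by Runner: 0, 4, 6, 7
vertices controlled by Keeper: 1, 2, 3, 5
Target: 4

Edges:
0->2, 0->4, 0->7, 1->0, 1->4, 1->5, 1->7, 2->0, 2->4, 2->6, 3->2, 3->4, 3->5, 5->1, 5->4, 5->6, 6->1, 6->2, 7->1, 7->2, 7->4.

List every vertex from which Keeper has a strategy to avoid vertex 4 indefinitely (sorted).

A0 = {4}
A1: add {0, 7} — 0 (Runner) has 0→4; 7 (Runner) has 7→4.
A2 = A1; e.g. 1 (Keeper) can still go to 5. Fixed point.
Runner's attractor = {0, 4, 7}; Keeper avoids the target exactly from the complement.

1, 2, 3, 5, 6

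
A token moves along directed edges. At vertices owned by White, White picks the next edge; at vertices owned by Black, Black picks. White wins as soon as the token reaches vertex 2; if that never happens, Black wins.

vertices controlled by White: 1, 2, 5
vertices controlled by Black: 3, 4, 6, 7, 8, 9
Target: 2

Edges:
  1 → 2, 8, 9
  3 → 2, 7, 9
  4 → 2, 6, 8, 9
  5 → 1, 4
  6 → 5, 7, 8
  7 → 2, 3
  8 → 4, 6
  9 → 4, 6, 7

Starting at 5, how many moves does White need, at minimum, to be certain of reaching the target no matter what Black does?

A0 = {2}
A1: add {1} — 1 (White) has 1→2.
A2: add {5} — 5 (White) has 5→1.
A3 = A2; e.g. 3 (Black) can still go to 7. Fixed point.
5 enters the attractor at level 2, so White can force the target in 2 moves from there.

2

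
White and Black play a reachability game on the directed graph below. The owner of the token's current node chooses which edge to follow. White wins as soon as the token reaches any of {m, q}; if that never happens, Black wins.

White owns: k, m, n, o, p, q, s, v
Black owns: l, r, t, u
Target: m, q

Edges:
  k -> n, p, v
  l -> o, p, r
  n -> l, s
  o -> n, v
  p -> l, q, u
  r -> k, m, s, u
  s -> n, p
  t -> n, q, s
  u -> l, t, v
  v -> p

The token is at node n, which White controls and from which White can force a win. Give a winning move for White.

s

A0 = {m, q}
A1: add {p} — p (White) has p→q.
A2: add {k, s, v} — k (White) has k→p; s (White) has s→p; v (White) has v→p.
A3: add {n, o} — n (White) has n→s; o (White) has o→v.
A4: add {t} — t (Black): all of {n, q, s} already in.
A5 = A4; e.g. l (Black) can still go to r. Fixed point.
From n, successor s is in the attractor (rank 2); the other successor l is not.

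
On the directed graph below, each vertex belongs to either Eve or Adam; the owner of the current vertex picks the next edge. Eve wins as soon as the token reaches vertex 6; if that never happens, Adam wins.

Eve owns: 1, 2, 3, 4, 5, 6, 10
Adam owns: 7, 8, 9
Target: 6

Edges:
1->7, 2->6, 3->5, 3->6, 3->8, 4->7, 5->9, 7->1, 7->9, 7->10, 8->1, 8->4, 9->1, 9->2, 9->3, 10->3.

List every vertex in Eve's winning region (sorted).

A0 = {6}
A1: add {2, 3} — 2 (Eve) has 2→6; 3 (Eve) has 3→6.
A2: add {10} — 10 (Eve) has 10→3.
A3 = A2; e.g. 1 (Eve) has no edge into A2. Fixed point.
Eve's winning region = {2, 3, 6, 10}.

2, 3, 6, 10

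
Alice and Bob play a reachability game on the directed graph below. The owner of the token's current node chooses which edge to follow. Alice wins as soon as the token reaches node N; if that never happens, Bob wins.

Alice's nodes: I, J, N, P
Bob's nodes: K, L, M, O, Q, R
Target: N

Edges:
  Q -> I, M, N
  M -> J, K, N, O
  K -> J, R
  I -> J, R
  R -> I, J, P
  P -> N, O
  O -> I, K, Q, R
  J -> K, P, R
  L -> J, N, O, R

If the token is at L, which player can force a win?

A0 = {N}
A1: add {P} — P (Alice) has P→N.
A2: add {J} — J (Alice) has J→P.
A3: add {I} — I (Alice) has I→J.
A4: add {R} — R (Bob): all of {I, J, P} already in.
A5: add {K} — K (Bob): all of {J, R} already in.
A6 = A5; e.g. L (Bob) can still go to O. Fixed point.
L never enters the attractor, so Bob can avoid the target forever.

Bob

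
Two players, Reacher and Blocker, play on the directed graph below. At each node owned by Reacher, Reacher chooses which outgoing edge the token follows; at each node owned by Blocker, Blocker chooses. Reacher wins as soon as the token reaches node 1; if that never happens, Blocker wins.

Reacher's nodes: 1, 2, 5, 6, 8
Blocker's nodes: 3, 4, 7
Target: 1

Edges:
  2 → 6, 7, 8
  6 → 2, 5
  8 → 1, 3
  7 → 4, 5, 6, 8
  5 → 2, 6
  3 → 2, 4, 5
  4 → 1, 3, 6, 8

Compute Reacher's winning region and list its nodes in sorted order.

A0 = {1}
A1: add {8} — 8 (Reacher) has 8→1.
A2: add {2} — 2 (Reacher) has 2→8.
A3: add {5, 6} — 5 (Reacher) has 5→2; 6 (Reacher) has 6→2.
A4 = A3; e.g. 3 (Blocker) can still go to 4. Fixed point.
Reacher's winning region = {1, 2, 5, 6, 8}.

1, 2, 5, 6, 8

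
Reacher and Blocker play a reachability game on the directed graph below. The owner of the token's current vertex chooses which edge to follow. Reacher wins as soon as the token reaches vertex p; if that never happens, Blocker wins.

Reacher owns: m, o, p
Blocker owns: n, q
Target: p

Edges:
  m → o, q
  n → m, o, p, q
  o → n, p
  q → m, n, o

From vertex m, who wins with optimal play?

A0 = {p}
A1: add {o} — o (Reacher) has o→p.
A2: add {m} — m (Reacher) has m→o.
A3 = A2; e.g. n (Blocker) can still go to q. Fixed point.
m ∈ A2, so Reacher can force the target.

Reacher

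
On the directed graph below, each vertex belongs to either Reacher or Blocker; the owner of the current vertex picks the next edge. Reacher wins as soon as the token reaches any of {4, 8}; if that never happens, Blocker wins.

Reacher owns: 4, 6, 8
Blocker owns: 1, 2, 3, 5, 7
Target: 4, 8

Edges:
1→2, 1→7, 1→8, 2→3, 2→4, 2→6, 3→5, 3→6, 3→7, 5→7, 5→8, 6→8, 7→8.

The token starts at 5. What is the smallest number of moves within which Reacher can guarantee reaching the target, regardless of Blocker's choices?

2

A0 = {4, 8}
A1: add {6, 7} — 6 (Reacher) has 6→8; 7 (Blocker): all of {8} already in.
A2: add {5} — 5 (Blocker): all of {7, 8} already in.
5 enters the attractor at level 2, so Reacher can force the target in 2 moves from there.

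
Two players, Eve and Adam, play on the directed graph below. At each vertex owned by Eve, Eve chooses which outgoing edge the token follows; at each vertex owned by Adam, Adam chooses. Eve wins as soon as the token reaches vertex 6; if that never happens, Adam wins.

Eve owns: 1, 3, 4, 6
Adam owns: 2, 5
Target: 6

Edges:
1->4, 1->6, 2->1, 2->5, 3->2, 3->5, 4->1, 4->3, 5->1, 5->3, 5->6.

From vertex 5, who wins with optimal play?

Adam

A0 = {6}
A1: add {1} — 1 (Eve) has 1→6.
A2: add {4} — 4 (Eve) has 4→1.
A3 = A2; e.g. 2 (Adam) can still go to 5. Fixed point.
5 never enters the attractor, so Adam can avoid the target forever.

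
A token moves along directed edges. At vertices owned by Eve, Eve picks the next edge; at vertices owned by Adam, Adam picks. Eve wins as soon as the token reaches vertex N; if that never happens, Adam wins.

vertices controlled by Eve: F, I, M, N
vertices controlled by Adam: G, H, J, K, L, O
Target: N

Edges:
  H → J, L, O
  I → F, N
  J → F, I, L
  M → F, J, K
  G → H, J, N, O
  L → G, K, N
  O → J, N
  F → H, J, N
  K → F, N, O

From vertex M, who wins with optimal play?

Eve

A0 = {N}
A1: add {F, I} — F (Eve) has F→N; I (Eve) has I→N.
A2: add {M} — M (Eve) has M→F.
A3 = A2; e.g. G (Adam) can still go to H. Fixed point.
M ∈ A2, so Eve can force the target.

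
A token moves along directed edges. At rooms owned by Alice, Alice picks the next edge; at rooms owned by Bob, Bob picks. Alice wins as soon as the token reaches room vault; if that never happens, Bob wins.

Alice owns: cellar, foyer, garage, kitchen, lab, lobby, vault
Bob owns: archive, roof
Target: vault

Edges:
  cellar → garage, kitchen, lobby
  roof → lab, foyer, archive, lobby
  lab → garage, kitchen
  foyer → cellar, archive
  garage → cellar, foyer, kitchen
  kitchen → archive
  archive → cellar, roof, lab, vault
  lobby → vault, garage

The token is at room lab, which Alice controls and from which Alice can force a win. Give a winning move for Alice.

garage

A0 = {vault}
A1: add {lobby} — lobby (Alice) has lobby→vault.
A2: add {cellar} — cellar (Alice) has cellar→lobby.
A3: add {foyer, garage} — foyer (Alice) has foyer→cellar; garage (Alice) has garage→cellar.
A4: add {lab} — lab (Alice) has lab→garage.
A5 = A4; e.g. roof (Bob) can still go to archive. Fixed point.
From lab, successor garage is in the attractor (rank 3); the other successor kitchen is not.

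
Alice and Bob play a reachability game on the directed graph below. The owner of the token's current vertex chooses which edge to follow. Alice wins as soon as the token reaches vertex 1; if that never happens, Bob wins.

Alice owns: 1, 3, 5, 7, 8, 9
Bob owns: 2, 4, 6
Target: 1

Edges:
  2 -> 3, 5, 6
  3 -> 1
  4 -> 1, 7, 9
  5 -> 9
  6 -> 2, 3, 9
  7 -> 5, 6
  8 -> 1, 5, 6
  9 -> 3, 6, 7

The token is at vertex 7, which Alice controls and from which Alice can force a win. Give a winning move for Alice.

A0 = {1}
A1: add {3, 8} — 3 (Alice) has 3→1; 8 (Alice) has 8→1.
A2: add {9} — 9 (Alice) has 9→3.
A3: add {5} — 5 (Alice) has 5→9.
A4: add {7} — 7 (Alice) has 7→5.
A5: add {4} — 4 (Bob): all of {1, 7, 9} already in.
A6 = A5; e.g. 2 (Bob) can still go to 6. Fixed point.
From 7, successor 5 is in the attractor (rank 3); the other successor 6 is not.

5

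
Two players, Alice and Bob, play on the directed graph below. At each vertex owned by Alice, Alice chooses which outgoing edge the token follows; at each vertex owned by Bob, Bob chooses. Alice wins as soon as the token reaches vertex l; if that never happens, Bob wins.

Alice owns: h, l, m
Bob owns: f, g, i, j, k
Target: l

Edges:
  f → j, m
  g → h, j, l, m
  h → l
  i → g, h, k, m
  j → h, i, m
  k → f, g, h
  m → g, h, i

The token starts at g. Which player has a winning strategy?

A0 = {l}
A1: add {h} — h (Alice) has h→l.
A2: add {m} — m (Alice) has m→h.
A3 = A2; e.g. f (Bob) can still go to j. Fixed point.
g never enters the attractor, so Bob can avoid the target forever.

Bob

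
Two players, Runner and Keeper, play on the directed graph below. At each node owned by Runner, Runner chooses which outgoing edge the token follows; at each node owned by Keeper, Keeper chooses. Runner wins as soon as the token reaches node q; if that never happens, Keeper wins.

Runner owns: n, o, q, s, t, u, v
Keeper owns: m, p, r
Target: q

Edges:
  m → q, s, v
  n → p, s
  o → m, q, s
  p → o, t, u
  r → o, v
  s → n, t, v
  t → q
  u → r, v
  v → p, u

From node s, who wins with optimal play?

A0 = {q}
A1: add {o, t} — o (Runner) has o→q; t (Runner) has t→q.
A2: add {s} — s (Runner) has s→t.
s ∈ A2, so Runner can force the target.

Runner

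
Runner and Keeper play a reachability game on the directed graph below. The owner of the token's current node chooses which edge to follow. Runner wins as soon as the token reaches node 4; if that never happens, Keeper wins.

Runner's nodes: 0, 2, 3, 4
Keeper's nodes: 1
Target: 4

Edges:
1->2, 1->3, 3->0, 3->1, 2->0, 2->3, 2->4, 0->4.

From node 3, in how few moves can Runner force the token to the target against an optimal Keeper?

2

A0 = {4}
A1: add {0, 2} — 0 (Runner) has 0→4; 2 (Runner) has 2→4.
A2: add {3} — 3 (Runner) has 3→0.
3 enters the attractor at level 2, so Runner can force the target in 2 moves from there.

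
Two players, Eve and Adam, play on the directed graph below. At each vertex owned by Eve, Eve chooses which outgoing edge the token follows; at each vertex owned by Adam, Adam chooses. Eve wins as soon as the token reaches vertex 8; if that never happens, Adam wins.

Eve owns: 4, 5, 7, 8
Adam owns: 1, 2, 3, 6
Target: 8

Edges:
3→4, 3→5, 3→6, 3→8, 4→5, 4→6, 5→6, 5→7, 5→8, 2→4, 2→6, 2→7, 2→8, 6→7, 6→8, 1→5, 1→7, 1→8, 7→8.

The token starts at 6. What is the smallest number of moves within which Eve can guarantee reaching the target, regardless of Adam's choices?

A0 = {8}
A1: add {5, 7} — 5 (Eve) has 5→8; 7 (Eve) has 7→8.
A2: add {1, 4, 6} — 1 (Adam): all of {5, 7, 8} already in; 4 (Eve) has 4→5; 6 (Adam): all of {7, 8} already in.
6 enters the attractor at level 2, so Eve can force the target in 2 moves from there.

2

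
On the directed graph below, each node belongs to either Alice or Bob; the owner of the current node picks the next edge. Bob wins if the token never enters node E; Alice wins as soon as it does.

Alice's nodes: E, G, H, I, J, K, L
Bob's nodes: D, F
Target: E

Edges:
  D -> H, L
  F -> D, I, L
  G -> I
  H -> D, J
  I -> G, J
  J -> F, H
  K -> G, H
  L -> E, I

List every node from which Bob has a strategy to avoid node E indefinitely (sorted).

A0 = {E}
A1: add {L} — L (Alice) has L→E.
A2 = A1; e.g. D (Bob) can still go to H. Fixed point.
Alice's attractor = {E, L}; Bob avoids the target exactly from the complement.

D, F, G, H, I, J, K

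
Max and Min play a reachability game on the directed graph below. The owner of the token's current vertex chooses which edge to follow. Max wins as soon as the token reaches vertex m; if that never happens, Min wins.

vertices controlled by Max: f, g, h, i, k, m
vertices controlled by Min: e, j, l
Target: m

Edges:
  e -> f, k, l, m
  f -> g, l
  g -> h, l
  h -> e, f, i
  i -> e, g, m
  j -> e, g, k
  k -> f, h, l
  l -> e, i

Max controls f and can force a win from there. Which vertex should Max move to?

g

A0 = {m}
A1: add {i} — i (Max) has i→m.
A2: add {h} — h (Max) has h→i.
A3: add {g, k} — g (Max) has g→h; k (Max) has k→h.
A4: add {f} — f (Max) has f→g.
A5 = A4; e.g. e (Min) can still go to l. Fixed point.
From f, successor g is in the attractor (rank 3); the other successor l is not.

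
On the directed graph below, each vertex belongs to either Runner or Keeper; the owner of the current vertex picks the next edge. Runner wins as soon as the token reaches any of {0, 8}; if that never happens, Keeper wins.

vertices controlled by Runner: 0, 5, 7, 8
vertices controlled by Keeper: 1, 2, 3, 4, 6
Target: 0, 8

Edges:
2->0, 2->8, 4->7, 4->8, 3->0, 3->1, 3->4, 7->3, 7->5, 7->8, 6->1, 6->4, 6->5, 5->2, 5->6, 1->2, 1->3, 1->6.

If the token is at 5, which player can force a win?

A0 = {0, 8}
A1: add {2, 7} — 2 (Keeper): all of {0, 8} already in; 7 (Runner) has 7→8.
A2: add {4, 5} — 4 (Keeper): all of {7, 8} already in; 5 (Runner) has 5→2.
A3 = A2; e.g. 1 (Keeper) can still go to 3. Fixed point.
5 ∈ A2, so Runner can force the target.

Runner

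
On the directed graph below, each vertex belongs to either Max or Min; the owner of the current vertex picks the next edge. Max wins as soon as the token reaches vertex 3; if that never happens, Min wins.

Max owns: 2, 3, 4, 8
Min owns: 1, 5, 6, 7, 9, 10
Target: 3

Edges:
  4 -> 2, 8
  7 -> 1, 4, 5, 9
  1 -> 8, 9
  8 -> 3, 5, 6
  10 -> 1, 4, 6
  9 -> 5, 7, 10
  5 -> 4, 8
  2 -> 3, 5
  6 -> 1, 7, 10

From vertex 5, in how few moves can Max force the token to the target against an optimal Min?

3

A0 = {3}
A1: add {2, 8} — 2 (Max) has 2→3; 8 (Max) has 8→3.
A2: add {4} — 4 (Max) has 4→2.
A3: add {5} — 5 (Min): all of {4, 8} already in.
A4 = A3; e.g. 1 (Min) can still go to 9. Fixed point.
5 enters the attractor at level 3, so Max can force the target in 3 moves from there.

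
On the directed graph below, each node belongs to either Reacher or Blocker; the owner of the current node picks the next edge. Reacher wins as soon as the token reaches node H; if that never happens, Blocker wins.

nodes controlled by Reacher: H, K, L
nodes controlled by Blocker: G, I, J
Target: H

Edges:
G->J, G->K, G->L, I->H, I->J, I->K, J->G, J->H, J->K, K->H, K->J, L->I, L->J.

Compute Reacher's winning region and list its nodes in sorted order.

A0 = {H}
A1: add {K} — K (Reacher) has K→H.
A2 = A1; e.g. G (Blocker) can still go to J. Fixed point.
Reacher's winning region = {H, K}.

H, K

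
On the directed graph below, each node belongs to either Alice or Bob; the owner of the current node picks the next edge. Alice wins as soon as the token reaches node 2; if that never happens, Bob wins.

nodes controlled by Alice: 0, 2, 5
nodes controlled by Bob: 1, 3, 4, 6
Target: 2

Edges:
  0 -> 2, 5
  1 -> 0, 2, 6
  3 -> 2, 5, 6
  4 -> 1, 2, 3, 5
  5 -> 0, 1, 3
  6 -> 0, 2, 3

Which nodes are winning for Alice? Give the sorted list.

0, 2, 5

A0 = {2}
A1: add {0} — 0 (Alice) has 0→2.
A2: add {5} — 5 (Alice) has 5→0.
A3 = A2; e.g. 1 (Bob) can still go to 6. Fixed point.
Alice's winning region = {0, 2, 5}.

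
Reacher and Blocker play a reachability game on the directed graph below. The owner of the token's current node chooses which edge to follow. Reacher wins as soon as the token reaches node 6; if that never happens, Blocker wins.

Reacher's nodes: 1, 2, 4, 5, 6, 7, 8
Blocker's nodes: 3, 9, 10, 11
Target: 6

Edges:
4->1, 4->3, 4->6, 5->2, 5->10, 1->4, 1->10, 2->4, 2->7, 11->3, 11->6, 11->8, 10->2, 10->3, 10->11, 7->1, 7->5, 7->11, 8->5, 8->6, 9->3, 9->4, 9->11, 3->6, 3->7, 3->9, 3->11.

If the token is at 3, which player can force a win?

A0 = {6}
A1: add {4, 8} — 4 (Reacher) has 4→6; 8 (Reacher) has 8→6.
A2: add {1, 2} — 1 (Reacher) has 1→4; 2 (Reacher) has 2→4.
A3: add {5, 7} — 5 (Reacher) has 5→2; 7 (Reacher) has 7→1.
A4 = A3; e.g. 3 (Blocker) can still go to 9. Fixed point.
3 never enters the attractor, so Blocker can avoid the target forever.

Blocker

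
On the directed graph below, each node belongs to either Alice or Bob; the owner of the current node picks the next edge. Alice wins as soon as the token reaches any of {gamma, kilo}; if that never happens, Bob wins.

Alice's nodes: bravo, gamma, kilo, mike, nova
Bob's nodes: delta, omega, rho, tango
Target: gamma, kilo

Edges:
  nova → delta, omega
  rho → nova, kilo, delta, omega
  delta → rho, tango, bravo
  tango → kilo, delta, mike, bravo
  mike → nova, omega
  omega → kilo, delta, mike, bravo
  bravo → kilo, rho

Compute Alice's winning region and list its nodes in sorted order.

bravo, gamma, kilo

A0 = {gamma, kilo}
A1: add {bravo} — bravo (Alice) has bravo→kilo.
A2 = A1; e.g. nova (Alice) has no edge into A1. Fixed point.
Alice's winning region = {bravo, gamma, kilo}.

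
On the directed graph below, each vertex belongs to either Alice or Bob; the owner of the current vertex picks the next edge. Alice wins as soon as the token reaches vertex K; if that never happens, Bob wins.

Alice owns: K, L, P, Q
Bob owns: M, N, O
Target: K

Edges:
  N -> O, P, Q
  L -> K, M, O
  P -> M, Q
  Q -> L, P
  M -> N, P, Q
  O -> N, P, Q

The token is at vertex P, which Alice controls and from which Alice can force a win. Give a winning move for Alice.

A0 = {K}
A1: add {L} — L (Alice) has L→K.
A2: add {Q} — Q (Alice) has Q→L.
A3: add {P} — P (Alice) has P→Q.
A4 = A3; e.g. M (Bob) can still go to N. Fixed point.
From P, successor Q is in the attractor (rank 2); the other successor M is not.

Q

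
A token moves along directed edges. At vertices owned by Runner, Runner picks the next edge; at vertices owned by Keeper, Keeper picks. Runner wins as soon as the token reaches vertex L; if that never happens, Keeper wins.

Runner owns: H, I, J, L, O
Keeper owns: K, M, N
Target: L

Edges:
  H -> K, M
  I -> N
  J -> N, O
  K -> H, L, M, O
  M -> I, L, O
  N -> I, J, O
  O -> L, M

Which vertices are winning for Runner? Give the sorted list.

J, L, O

A0 = {L}
A1: add {O} — O (Runner) has O→L.
A2: add {J} — J (Runner) has J→O.
A3 = A2; e.g. H (Runner) has no edge into A2. Fixed point.
Runner's winning region = {J, L, O}.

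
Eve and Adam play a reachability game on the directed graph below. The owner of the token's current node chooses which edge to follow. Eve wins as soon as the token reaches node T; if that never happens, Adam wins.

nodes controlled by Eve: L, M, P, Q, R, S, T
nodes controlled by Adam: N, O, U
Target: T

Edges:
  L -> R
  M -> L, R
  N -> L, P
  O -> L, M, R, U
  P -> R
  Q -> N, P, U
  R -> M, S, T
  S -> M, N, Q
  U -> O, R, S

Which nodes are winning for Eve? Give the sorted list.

L, M, N, P, Q, R, S, T

A0 = {T}
A1: add {R} — R (Eve) has R→T.
A2: add {L, M, P} — L (Eve) has L→R; M (Eve) has M→R; P (Eve) has P→R.
A3: add {N, Q, S} — N (Adam): all of {L, P} already in; Q (Eve) has Q→P; S (Eve) has S→M.
A4 = A3; e.g. O (Adam) can still go to U. Fixed point.
Eve's winning region = {L, M, N, P, Q, R, S, T}.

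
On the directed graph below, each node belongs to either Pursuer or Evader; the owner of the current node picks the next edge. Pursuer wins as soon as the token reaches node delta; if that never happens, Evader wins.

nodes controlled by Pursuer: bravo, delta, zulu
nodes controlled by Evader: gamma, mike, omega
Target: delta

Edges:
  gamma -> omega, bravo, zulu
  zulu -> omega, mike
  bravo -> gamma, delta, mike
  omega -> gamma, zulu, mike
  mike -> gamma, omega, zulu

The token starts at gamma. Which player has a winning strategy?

A0 = {delta}
A1: add {bravo} — bravo (Pursuer) has bravo→delta.
A2 = A1; e.g. gamma (Evader) can still go to omega. Fixed point.
gamma never enters the attractor, so Evader can avoid the target forever.

Evader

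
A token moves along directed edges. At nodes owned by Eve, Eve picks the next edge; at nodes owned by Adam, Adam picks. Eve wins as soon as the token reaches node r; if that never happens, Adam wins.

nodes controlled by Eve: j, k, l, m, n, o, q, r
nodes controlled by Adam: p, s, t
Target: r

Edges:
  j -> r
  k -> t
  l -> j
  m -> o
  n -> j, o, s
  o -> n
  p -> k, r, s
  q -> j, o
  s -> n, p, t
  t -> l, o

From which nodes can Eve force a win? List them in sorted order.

j, k, l, m, n, o, q, r, t

A0 = {r}
A1: add {j} — j (Eve) has j→r.
A2: add {l, n, q} — l (Eve) has l→j; n (Eve) has n→j; q (Eve) has q→j.
A3: add {o} — o (Eve) has o→n.
A4: add {m, t} — m (Eve) has m→o; t (Adam): all of {l, o} already in.
A5: add {k} — k (Eve) has k→t.
A6 = A5; e.g. p (Adam) can still go to s. Fixed point.
Eve's winning region = {j, k, l, m, n, o, q, r, t}.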